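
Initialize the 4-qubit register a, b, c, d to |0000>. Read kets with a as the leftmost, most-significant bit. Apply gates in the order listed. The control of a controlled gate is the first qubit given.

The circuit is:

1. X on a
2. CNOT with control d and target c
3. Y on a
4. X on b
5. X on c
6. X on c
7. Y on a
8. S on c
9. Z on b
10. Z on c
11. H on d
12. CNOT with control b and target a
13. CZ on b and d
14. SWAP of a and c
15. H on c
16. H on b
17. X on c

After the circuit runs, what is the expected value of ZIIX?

The observable ZIIX averages to -1. Key observation: steps 5-6 multiply out to the identity, so the circuit reduces to the remaining gates.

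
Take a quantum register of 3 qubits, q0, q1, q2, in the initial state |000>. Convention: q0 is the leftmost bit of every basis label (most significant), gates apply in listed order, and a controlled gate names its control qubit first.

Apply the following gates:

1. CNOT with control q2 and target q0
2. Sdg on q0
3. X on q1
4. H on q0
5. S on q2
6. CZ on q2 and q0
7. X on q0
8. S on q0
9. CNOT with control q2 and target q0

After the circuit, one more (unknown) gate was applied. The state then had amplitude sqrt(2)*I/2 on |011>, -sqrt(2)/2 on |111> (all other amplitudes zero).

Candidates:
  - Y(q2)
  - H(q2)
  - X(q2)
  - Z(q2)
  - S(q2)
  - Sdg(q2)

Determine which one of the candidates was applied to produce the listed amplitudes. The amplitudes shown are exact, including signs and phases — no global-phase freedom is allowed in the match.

The unique candidate consistent with the amplitudes is Y(q2).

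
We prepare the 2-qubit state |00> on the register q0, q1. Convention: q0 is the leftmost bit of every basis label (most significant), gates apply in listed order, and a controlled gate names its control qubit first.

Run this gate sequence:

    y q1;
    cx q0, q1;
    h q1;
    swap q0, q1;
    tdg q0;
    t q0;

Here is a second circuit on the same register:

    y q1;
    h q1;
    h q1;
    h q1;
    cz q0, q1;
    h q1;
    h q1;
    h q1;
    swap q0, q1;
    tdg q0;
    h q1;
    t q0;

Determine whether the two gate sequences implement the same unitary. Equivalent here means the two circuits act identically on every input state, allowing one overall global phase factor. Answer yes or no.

No: there is an input state on which the two circuits produce genuinely different outputs (not merely differing by a phase).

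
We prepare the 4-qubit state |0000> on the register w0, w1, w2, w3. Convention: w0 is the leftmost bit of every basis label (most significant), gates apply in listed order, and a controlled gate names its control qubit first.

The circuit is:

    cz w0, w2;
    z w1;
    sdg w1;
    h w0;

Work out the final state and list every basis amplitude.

After the circuit, the state carries amplitude sqrt(2)/2 on |0000>, sqrt(2)/2 on |1000>, and 0 on every other basis state.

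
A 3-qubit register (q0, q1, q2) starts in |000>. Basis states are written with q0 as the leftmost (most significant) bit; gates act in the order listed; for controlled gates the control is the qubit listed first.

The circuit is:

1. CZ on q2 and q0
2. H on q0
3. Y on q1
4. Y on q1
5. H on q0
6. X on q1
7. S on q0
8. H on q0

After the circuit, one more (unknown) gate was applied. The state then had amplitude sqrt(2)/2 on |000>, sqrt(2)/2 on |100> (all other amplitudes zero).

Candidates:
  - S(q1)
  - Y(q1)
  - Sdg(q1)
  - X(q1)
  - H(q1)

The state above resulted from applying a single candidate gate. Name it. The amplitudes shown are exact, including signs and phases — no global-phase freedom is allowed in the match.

The unique candidate consistent with the amplitudes is X(q1). Key observation: steps 2-5 multiply out to the identity, so the circuit reduces to the remaining gates.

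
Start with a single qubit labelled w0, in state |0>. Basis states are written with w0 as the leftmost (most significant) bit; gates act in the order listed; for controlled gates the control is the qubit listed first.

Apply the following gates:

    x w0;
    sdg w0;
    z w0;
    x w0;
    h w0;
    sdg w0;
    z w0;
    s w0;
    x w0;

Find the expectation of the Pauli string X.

The observable X averages to -1.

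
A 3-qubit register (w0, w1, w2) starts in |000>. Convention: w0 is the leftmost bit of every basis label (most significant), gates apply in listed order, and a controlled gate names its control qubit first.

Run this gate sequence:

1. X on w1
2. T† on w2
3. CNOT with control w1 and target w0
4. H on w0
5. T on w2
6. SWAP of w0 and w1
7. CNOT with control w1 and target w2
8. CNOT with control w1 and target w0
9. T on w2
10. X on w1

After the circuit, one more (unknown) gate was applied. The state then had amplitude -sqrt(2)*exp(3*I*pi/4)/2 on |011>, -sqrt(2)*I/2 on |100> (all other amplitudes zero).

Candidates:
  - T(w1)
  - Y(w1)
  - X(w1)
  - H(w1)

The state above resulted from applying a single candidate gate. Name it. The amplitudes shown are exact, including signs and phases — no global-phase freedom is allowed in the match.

The applied gate was Y(w1).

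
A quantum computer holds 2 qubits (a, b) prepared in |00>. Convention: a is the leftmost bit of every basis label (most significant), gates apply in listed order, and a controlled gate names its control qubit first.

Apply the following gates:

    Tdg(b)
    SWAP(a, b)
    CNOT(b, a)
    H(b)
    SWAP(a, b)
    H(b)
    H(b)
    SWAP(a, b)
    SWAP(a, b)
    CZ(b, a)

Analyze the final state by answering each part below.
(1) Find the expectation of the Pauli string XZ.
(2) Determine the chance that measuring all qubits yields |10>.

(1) The expectation value of XZ is 1. Key observation: steps 5-8 multiply out to the identity, so the circuit reduces to the remaining gates.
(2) A full measurement returns |10> with probability 1/2.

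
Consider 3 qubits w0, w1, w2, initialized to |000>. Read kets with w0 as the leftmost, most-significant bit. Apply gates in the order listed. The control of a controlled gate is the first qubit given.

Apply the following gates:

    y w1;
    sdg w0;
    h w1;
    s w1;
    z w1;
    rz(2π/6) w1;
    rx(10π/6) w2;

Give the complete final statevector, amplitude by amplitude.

The resulting statevector has amplitude -sqrt(6)*exp(I*pi/3)/4 on |000>, -sqrt(2)*exp(5*I*pi/6)/4 on |001>, sqrt(6)*exp(I*pi/6)/4 on |010>, sqrt(2)*exp(2*I*pi/3)/4 on |011>, 0 on |100>, 0 on |101>, 0 on |110>, 0 on |111>.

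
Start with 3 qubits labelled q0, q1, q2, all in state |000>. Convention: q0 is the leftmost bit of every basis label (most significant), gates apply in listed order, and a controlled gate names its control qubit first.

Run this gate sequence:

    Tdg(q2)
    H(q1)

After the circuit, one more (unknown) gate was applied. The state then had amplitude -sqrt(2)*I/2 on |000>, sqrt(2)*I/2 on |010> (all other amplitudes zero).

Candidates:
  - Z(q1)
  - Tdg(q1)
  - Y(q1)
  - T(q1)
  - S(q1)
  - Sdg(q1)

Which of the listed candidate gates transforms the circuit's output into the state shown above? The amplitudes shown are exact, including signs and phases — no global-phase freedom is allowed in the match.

It was Y(q1) that produced the state shown.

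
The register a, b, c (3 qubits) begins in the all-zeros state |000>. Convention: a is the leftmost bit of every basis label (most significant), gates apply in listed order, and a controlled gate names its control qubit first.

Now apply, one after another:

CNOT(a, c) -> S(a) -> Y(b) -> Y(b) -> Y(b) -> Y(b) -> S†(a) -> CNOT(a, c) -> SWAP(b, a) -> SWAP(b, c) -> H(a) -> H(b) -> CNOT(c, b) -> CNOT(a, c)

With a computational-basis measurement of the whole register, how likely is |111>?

Outcome |111> occurs with probability 1/4. Key observation: the block from step 1 through step 8 cancels to the identity and can be dropped.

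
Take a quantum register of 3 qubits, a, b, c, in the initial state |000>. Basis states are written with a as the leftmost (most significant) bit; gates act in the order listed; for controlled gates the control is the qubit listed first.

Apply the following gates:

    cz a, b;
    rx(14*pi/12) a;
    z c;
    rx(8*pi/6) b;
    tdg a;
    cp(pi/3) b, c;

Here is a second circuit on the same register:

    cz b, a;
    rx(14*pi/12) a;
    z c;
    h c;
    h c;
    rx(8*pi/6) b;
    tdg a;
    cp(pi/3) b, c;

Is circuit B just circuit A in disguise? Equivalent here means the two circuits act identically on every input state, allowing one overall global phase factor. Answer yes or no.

Yes: on every input state the two circuits agree up to one overall phase factor.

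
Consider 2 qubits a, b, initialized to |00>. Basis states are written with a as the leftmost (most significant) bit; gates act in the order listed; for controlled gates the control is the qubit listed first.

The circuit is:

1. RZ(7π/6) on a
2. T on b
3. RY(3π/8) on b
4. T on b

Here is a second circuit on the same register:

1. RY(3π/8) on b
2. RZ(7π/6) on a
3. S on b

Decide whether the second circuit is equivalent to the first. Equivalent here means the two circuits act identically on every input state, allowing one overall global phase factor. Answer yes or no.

No, they are not equivalent — no single phase factor reconciles the two unitaries.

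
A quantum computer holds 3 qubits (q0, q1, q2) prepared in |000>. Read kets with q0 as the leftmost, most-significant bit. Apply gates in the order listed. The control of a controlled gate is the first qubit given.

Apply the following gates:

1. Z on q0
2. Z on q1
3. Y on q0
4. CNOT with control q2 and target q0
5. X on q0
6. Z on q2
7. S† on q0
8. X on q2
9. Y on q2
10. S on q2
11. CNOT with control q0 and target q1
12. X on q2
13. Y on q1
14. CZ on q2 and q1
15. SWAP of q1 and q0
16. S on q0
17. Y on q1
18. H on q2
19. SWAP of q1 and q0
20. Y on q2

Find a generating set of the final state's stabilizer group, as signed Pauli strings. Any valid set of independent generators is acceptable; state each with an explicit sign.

The final state is stabilized by the group generated by +IIX, -ZII, -IZI; other independent generating sets are equally valid.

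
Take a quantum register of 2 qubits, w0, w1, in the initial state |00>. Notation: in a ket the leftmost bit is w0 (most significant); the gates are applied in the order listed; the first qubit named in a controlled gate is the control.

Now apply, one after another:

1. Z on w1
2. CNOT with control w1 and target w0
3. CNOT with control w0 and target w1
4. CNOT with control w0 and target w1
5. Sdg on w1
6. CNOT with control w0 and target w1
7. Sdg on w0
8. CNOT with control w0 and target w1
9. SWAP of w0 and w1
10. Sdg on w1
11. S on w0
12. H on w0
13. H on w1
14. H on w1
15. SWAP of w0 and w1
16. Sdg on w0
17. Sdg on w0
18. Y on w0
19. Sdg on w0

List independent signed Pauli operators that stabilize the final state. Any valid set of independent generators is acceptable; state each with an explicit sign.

The final state is stabilized by the group generated by +IX, -ZI; other independent generating sets are equally valid.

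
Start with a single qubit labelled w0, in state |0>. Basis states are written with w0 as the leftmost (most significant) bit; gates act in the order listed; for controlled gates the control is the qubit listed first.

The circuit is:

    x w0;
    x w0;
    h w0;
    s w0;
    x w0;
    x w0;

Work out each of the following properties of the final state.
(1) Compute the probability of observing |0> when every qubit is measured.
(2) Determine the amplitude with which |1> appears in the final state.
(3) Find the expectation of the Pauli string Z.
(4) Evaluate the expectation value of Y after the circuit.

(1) Outcome |0> occurs with probability 1/2.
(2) |1> carries amplitude sqrt(2)*I/2 in the final state.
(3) In the final state, Z has expectation 0.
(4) The observable Y averages to 1.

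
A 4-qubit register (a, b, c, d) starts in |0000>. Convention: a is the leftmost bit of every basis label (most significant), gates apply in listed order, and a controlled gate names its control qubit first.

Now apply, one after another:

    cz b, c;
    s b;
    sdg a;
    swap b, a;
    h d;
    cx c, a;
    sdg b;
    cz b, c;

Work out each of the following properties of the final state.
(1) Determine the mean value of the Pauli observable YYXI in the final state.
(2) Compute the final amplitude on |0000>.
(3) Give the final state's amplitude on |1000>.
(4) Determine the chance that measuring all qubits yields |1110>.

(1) The expectation value of YYXI is 0.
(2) |0000> carries amplitude sqrt(2)/2 in the final state.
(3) |1000> carries amplitude 0 in the final state.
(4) Outcome |1110> occurs with probability 0.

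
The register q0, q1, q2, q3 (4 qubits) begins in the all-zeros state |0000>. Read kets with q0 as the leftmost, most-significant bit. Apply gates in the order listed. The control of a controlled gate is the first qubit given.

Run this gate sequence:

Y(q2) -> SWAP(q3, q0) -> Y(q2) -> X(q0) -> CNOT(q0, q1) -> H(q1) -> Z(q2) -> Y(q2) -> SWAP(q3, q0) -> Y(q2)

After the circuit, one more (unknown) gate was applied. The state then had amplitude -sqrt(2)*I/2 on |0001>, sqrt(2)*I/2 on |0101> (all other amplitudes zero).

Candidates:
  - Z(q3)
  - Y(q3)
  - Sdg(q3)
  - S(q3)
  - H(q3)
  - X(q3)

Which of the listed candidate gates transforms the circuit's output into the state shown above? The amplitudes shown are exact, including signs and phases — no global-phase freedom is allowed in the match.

It was Sdg(q3) that produced the state shown.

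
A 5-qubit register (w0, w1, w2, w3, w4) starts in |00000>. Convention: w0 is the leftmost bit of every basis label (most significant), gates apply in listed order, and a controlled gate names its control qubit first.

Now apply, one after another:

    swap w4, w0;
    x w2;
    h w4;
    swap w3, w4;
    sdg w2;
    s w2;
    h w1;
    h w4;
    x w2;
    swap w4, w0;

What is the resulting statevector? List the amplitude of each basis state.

After the circuit, the state carries amplitude sqrt(2)/4 on |00000>, sqrt(2)/4 on |00010>, sqrt(2)/4 on |01000>, sqrt(2)/4 on |01010>, sqrt(2)/4 on |10000>, sqrt(2)/4 on |10010>, sqrt(2)/4 on |11000>, sqrt(2)/4 on |11010>, and 0 on every other basis state.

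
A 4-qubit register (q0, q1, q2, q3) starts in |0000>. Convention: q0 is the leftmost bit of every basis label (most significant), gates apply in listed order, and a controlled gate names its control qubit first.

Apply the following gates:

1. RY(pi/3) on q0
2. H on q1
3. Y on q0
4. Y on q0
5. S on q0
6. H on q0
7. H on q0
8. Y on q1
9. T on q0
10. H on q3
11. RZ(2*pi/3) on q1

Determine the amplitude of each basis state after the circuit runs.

The final amplitudes are -sqrt(3)*exp(I*pi/6)/4 on |0000>, -sqrt(3)*exp(I*pi/6)/4 on |0001>, 0 on |0010>, 0 on |0011>, sqrt(3)*exp(5*I*pi/6)/4 on |0100>, sqrt(3)*exp(5*I*pi/6)/4 on |0101>, 0 on |0110>, 0 on |0111>, -exp(11*I*pi/12)/4 on |1000>, -exp(11*I*pi/12)/4 on |1001>, 0 on |1010>, 0 on |1011>, -exp(7*I*pi/12)/4 on |1100>, -exp(7*I*pi/12)/4 on |1101>, 0 on |1110>, 0 on |1111>.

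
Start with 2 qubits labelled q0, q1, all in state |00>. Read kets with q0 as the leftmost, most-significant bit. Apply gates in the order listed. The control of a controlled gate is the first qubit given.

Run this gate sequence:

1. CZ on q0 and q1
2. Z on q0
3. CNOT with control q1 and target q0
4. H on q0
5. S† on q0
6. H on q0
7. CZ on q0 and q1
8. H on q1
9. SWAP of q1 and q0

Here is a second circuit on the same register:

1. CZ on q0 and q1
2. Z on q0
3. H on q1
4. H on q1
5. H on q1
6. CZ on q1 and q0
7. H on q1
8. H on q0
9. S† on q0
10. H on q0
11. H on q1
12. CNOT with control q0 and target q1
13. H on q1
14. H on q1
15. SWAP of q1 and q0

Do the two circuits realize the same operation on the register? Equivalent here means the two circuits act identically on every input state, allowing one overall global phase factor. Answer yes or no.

No, they are not equivalent — no single phase factor reconciles the two unitaries.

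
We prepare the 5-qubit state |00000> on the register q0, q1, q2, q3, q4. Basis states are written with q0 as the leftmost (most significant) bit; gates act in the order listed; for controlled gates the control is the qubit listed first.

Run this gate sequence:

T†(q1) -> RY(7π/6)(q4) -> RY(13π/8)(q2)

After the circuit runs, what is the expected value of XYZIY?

The expectation value of XYZIY is 0.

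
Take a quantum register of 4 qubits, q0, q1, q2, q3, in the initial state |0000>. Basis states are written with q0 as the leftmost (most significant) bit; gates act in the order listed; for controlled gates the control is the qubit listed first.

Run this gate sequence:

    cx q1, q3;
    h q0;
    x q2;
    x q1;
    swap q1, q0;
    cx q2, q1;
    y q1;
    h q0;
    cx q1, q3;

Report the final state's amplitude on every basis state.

The final amplitudes are -I/2 on |0010>, I/2 on |0111>, I/2 on |1010>, -I/2 on |1111>, and 0 on every other basis state.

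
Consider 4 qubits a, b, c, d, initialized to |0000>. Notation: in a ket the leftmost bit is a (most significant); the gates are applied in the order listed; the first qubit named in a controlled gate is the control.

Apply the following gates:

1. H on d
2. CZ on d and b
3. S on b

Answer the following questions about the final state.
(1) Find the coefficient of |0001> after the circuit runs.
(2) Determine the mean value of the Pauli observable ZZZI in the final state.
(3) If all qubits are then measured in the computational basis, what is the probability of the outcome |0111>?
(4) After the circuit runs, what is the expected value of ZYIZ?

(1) The amplitude on |0001> is sqrt(2)/2.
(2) The expectation value of ZZZI is 1.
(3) A full measurement returns |0111> with probability 0.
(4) The observable ZYIZ averages to 0.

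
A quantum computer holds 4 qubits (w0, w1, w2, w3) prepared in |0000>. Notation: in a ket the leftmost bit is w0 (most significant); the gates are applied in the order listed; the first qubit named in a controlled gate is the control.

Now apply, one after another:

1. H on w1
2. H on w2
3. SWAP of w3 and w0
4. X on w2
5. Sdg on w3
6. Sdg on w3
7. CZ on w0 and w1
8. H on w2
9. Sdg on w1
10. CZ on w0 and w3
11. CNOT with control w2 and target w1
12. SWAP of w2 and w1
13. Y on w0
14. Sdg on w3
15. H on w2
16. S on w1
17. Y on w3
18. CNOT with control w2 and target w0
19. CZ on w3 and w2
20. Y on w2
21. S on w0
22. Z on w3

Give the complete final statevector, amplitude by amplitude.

After the circuit, the state carries amplitude -1/2 + I/2 on |0001>, -1/2 + I/2 on |1011>, and 0 on every other basis state.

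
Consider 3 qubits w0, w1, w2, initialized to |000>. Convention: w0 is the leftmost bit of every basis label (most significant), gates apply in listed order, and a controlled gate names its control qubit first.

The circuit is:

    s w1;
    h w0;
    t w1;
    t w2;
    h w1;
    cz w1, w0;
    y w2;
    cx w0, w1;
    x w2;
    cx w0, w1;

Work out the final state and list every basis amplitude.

The final amplitudes are I/2 on |000>, 0 on |001>, I/2 on |010>, 0 on |011>, I/2 on |100>, 0 on |101>, -I/2 on |110>, 0 on |111>.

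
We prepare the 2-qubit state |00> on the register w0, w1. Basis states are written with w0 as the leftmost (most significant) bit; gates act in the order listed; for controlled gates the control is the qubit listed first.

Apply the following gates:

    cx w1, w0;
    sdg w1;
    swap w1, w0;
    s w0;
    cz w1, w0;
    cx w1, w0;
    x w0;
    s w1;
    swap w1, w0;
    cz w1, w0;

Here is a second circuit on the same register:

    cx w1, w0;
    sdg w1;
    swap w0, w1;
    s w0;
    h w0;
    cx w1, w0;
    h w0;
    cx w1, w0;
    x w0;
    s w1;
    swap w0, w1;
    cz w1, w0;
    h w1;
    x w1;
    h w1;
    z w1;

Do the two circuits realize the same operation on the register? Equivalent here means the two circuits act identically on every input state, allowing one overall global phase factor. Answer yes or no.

Yes, they are equivalent — the unitaries differ by at most a global phase.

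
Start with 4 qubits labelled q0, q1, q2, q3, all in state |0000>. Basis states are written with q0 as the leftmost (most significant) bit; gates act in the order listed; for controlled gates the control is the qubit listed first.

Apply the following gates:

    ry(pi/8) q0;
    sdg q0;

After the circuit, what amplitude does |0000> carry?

The final state's coefficient on |0000> equals cos(pi/16).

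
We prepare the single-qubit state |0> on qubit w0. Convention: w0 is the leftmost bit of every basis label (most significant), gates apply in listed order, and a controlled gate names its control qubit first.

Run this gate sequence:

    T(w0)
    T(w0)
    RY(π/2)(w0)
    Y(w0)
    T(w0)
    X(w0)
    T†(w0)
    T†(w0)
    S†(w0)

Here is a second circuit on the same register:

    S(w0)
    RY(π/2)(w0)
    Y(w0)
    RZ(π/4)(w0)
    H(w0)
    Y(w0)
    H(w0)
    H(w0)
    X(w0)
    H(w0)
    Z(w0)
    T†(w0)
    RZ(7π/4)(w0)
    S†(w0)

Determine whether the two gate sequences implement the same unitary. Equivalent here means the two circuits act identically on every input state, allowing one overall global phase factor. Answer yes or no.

No, they are not equivalent — no single phase factor reconciles the two unitaries.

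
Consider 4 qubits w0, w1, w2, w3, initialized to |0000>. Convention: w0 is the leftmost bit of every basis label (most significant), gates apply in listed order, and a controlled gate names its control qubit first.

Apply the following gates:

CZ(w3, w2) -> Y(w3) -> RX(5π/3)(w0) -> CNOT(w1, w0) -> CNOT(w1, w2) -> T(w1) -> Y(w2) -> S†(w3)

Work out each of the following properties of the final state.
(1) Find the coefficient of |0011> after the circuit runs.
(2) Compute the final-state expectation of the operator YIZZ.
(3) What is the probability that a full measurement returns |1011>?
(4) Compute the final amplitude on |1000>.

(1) |0011> carries amplitude -sqrt(3)*I/2 in the final state.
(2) The expectation value of YIZZ is sqrt(3)/2.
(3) The probability of measuring |1011> is 1/4.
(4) The final state's coefficient on |1000> equals 0.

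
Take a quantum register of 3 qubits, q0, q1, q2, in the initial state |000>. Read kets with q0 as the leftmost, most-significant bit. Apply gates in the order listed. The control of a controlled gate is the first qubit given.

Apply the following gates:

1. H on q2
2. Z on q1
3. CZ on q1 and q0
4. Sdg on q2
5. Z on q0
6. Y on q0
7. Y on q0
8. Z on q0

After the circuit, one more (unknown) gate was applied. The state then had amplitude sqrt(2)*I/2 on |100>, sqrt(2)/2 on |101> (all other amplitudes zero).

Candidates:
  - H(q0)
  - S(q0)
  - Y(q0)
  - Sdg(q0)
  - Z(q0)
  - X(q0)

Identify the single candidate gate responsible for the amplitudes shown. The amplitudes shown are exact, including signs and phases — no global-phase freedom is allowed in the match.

The unique candidate consistent with the amplitudes is Y(q0).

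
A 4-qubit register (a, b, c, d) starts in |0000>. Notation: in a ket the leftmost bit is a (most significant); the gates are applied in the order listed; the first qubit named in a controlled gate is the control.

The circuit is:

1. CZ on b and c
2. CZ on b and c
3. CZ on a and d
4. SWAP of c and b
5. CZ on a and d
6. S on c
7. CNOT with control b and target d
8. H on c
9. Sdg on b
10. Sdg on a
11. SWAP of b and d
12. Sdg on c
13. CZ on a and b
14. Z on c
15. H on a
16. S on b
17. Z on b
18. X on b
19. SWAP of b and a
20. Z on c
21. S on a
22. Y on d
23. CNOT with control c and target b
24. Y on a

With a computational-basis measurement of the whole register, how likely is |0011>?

The probability of measuring |0011> is 1/4. Key observation: the block from step 1 through step 2 cancels to the identity and can be dropped.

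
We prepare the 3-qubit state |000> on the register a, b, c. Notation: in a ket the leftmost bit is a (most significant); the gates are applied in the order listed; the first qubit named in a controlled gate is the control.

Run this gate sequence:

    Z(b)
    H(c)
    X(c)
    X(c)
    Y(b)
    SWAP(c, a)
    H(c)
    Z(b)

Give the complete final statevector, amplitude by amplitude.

The resulting statevector has amplitude 0 on |000>, 0 on |001>, -I/2 on |010>, -I/2 on |011>, 0 on |100>, 0 on |101>, -I/2 on |110>, -I/2 on |111>.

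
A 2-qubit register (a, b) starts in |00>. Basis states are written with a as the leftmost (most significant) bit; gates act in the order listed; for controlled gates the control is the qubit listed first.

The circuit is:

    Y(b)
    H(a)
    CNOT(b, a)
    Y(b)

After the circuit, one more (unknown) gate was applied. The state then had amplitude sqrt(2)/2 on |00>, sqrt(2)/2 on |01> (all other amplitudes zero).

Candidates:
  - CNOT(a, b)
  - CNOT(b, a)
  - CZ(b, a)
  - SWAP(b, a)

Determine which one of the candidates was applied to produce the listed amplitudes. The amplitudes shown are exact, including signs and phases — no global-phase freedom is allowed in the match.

The applied gate was SWAP(b, a).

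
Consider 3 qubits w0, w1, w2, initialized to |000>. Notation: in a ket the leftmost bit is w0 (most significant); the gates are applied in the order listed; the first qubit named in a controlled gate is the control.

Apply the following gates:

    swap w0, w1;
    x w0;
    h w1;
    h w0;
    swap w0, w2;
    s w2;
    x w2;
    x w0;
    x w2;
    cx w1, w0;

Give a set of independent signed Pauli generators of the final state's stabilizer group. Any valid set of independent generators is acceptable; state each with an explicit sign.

The stabilizer group can be generated by +XXI, -IIY, -ZZI, among other valid generating sets.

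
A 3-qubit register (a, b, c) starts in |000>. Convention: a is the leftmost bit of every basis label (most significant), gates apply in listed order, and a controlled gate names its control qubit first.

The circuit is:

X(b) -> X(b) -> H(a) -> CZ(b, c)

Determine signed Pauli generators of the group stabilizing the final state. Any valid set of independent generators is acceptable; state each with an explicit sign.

One valid set of independent stabilizer generators is +XII, +IZI, +IIZ (any independent generating set of the same group is equally correct). Key observation: gates 1-2 undo each other exactly, leaving only the rest of the circuit to track.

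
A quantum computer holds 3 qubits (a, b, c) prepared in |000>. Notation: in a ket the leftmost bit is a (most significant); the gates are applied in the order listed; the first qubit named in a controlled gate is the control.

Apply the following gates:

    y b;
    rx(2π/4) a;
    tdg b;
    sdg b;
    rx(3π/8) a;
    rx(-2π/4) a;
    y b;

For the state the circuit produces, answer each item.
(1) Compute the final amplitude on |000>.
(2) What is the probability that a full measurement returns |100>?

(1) The amplitude on |000> is -exp(I*pi/4)*cos(3*pi/16).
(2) A full measurement returns |100> with probability sin(3*pi/16)**2.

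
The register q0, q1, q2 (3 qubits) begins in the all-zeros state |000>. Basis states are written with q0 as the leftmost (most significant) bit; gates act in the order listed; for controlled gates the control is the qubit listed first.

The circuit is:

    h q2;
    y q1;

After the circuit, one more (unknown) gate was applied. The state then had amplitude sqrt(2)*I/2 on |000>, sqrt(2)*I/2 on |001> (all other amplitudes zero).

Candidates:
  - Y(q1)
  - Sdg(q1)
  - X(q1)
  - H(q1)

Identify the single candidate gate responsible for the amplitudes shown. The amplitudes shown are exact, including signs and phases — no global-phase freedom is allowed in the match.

The applied gate was X(q1).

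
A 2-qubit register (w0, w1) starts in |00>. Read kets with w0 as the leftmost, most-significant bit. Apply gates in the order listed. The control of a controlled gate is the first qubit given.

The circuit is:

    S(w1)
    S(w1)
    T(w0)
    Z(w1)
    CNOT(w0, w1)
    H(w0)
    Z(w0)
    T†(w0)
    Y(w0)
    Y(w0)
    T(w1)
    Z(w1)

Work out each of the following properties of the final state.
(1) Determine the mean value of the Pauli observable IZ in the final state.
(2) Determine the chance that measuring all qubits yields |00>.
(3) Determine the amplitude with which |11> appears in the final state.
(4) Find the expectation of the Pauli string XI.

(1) In the final state, IZ has expectation 1.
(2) The probability of measuring |00> is 1/2.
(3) |11> carries amplitude 0 in the final state.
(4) In the final state, XI has expectation -sqrt(2)/2.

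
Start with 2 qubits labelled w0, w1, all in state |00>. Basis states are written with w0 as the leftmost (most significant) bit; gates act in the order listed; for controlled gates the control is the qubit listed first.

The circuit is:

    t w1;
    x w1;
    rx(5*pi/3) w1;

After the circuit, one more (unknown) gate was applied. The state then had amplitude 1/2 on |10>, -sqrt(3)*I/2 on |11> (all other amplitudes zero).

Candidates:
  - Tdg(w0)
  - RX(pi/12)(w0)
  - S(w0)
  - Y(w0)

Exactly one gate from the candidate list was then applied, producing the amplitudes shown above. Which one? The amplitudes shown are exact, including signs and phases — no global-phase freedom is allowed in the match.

The unique candidate consistent with the amplitudes is Y(w0).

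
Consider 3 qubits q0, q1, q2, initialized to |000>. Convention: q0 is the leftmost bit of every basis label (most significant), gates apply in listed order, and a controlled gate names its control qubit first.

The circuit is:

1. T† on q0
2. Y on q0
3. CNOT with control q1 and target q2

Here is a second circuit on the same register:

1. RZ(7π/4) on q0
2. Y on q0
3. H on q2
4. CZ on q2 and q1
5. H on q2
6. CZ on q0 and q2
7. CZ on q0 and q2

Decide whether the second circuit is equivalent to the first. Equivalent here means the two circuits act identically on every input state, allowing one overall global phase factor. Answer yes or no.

Yes — the two circuits implement the same unitary up to a global phase.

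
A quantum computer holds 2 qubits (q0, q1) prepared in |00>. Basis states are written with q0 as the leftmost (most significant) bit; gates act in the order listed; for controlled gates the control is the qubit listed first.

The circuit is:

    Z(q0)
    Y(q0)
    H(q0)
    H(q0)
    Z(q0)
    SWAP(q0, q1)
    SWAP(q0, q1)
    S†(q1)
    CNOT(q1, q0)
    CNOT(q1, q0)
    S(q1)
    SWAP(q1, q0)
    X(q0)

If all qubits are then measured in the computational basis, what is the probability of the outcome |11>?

Outcome |11> occurs with probability 1. Key observation: steps 8-11 multiply out to the identity, so the circuit reduces to the remaining gates.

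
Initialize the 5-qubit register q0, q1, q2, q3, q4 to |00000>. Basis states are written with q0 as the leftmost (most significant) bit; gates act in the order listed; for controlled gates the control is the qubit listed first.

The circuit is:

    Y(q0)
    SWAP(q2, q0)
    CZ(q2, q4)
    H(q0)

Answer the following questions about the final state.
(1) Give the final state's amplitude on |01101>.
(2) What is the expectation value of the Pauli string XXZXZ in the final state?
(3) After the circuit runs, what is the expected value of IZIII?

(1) The final state's coefficient on |01101> equals 0.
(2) In the final state, XXZXZ has expectation 0.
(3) The observable IZIII averages to 1.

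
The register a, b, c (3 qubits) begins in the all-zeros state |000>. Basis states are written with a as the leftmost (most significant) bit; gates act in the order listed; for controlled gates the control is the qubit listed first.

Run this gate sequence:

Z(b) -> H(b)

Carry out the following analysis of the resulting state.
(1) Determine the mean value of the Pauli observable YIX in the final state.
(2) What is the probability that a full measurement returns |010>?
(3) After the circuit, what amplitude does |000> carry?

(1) The expectation value of YIX is 0.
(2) The probability of measuring |010> is 1/2.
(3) |000> carries amplitude sqrt(2)/2 in the final state.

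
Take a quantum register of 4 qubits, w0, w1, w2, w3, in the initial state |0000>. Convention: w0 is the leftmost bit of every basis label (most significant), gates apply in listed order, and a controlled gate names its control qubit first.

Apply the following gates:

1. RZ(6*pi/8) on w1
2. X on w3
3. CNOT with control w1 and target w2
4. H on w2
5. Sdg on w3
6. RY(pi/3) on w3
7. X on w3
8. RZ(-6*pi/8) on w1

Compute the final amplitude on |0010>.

The final state's coefficient on |0010> equals -sqrt(6)*I/4.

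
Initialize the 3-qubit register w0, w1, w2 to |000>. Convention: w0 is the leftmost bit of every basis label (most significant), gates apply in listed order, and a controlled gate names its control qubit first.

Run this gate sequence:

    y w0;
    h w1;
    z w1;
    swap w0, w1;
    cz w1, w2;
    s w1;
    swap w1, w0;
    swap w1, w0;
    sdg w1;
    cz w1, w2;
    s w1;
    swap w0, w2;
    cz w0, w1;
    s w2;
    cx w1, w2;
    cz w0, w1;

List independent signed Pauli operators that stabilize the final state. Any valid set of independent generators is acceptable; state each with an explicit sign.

The final state is stabilized by the group generated by +IIY, +ZII, -IZI; other independent generating sets are equally valid. Key observation: steps 5-10 multiply out to the identity, so the circuit reduces to the remaining gates.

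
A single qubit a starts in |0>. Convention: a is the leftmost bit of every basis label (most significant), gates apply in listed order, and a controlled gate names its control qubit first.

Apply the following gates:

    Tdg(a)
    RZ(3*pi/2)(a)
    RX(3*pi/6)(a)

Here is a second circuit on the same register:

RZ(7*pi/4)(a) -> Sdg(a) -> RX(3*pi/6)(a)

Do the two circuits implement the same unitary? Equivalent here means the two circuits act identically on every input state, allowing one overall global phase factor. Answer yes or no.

Yes — the two circuits implement the same unitary up to a global phase.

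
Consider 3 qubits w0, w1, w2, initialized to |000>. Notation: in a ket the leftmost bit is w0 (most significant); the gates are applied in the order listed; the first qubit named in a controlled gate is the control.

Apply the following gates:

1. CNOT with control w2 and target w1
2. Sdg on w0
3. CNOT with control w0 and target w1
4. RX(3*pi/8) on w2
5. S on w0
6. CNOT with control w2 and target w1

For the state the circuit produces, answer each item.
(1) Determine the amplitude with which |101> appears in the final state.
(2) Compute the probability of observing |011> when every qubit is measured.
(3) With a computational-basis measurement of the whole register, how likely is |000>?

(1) The final state's coefficient on |101> equals 0.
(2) A full measurement returns |011> with probability sin(3*pi/16)**2.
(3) A full measurement returns |000> with probability cos(3*pi/16)**2.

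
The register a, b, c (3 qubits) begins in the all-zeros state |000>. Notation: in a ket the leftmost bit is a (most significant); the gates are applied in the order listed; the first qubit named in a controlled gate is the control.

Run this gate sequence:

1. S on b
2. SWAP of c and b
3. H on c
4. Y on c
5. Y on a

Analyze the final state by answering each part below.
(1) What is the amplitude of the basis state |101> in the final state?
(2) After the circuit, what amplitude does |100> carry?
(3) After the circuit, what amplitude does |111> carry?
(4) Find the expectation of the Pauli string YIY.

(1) |101> carries amplitude -sqrt(2)/2 in the final state.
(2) |100> carries amplitude sqrt(2)/2 in the final state.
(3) The final state's coefficient on |111> equals 0.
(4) The expectation value of YIY is 0.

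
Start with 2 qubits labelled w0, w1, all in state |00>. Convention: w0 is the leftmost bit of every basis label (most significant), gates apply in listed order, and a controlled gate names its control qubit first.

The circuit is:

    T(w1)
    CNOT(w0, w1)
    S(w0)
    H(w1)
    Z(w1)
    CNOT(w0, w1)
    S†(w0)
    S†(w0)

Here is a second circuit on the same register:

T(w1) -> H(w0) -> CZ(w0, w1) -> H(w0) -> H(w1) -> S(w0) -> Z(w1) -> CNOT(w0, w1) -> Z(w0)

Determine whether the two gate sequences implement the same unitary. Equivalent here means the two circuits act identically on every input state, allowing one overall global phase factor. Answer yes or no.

No: there is an input state on which the two circuits produce genuinely different outputs (not merely differing by a phase).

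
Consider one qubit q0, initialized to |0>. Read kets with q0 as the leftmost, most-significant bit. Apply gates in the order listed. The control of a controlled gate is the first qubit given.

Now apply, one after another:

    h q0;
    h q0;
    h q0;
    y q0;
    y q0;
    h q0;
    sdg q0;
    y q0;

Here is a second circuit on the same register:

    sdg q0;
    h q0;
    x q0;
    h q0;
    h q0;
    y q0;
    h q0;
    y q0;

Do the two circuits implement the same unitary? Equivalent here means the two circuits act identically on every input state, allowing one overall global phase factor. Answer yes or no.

No, they are not equivalent — no single phase factor reconciles the two unitaries.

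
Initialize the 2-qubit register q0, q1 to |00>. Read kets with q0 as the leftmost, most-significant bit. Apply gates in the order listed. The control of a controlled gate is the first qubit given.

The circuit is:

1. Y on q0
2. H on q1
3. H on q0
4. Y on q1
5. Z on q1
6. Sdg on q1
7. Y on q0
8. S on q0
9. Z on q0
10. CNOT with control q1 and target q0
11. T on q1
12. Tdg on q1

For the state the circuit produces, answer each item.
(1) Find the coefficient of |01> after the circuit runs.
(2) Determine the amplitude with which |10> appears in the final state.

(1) The amplitude on |01> is -I/2.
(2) |10> carries amplitude 1/2 in the final state.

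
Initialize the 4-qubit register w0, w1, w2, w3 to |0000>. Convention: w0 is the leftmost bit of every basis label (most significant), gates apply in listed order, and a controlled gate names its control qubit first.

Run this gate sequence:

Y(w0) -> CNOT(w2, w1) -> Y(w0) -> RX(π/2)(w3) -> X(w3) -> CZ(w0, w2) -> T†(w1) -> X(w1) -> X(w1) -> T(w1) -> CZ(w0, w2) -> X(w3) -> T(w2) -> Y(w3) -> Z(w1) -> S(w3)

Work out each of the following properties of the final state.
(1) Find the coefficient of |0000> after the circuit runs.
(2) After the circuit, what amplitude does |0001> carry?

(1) The amplitude on |0000> is -sqrt(2)/2.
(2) |0001> carries amplitude -sqrt(2)/2 in the final state.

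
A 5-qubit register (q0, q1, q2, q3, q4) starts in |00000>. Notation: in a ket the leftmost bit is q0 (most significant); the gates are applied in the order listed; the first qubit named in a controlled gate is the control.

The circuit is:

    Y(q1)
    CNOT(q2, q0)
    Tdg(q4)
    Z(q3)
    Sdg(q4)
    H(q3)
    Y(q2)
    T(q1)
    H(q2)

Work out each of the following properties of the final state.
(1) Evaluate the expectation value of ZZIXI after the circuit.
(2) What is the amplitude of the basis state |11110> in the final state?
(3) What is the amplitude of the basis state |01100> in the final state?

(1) The expectation value of ZZIXI is -1.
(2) |11110> carries amplitude 0 in the final state.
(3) The amplitude on |01100> is exp(I*pi/4)/2.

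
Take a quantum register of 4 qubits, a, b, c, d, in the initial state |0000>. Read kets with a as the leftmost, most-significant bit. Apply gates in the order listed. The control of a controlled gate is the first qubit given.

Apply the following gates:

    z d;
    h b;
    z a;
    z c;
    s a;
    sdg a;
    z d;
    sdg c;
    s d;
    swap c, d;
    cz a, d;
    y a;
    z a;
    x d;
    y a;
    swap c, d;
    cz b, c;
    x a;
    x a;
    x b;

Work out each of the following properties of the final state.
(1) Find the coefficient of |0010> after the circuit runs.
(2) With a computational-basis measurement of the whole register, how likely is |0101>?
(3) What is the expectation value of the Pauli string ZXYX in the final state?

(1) |0010> carries amplitude sqrt(2)/2 in the final state. Key observation: the block from step 5 through step 6 cancels to the identity and can be dropped.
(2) A full measurement returns |0101> with probability 0.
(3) The observable ZXYX averages to 0.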